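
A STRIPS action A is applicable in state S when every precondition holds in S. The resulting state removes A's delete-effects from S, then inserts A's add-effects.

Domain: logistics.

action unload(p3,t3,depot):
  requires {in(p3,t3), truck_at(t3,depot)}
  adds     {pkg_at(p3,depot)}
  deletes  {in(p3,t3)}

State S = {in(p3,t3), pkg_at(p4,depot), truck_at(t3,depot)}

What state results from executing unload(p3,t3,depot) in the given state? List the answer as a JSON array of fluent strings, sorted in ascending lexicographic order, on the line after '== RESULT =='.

Compute (S \ del) ∪ add:
  pre ⊆ S: {in(p3,t3), truck_at(t3,depot)} ⊆ S  — applicable
  S \ del = {pkg_at(p4,depot), truck_at(t3,depot)}
  ∪ add   = {pkg_at(p3,depot), pkg_at(p4,depot), truck_at(t3,depot)}

== RESULT ==
["pkg_at(p3,depot)", "pkg_at(p4,depot)", "truck_at(t3,depot)"]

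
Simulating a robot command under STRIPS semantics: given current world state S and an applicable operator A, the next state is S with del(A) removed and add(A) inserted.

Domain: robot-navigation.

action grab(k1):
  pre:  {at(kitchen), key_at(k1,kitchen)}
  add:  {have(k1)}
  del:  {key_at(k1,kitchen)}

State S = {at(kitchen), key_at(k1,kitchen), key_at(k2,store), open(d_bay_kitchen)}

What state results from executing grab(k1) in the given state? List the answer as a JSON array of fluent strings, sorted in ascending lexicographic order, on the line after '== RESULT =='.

Compute (S \ del) ∪ add:
  pre ⊆ S: {at(kitchen), key_at(k1,kitchen)} ⊆ S  — applicable
  S \ del = {at(kitchen), key_at(k2,store), open(d_bay_kitchen)}
  ∪ add   = {at(kitchen), have(k1), key_at(k2,store), open(d_bay_kitchen)}

== RESULT ==
["at(kitchen)", "have(k1)", "key_at(k2,store)", "open(d_bay_kitchen)"]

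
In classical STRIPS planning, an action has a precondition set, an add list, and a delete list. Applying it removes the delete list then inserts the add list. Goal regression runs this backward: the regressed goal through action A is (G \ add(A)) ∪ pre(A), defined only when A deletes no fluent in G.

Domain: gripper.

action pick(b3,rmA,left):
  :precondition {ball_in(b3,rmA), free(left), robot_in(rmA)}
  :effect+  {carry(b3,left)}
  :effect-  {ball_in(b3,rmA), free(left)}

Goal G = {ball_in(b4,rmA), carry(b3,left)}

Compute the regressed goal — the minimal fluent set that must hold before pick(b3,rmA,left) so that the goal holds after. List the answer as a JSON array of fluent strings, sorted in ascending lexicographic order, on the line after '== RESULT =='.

Regress:
  G ∩ del = {}  (empty — regression defined)
  G \ add = {ball_in(b4,rmA), carry(b3,left)} \ {carry(b3,left)} = {ball_in(b4,rmA)}
  ∪ pre   = {ball_in(b4,rmA)} ∪ {ball_in(b3,rmA), free(left), robot_in(rmA)}
          = {ball_in(b3,rmA), ball_in(b4,rmA), free(left), robot_in(rmA)}

== RESULT ==
["ball_in(b3,rmA)", "ball_in(b4,rmA)", "free(left)", "robot_in(rmA)"]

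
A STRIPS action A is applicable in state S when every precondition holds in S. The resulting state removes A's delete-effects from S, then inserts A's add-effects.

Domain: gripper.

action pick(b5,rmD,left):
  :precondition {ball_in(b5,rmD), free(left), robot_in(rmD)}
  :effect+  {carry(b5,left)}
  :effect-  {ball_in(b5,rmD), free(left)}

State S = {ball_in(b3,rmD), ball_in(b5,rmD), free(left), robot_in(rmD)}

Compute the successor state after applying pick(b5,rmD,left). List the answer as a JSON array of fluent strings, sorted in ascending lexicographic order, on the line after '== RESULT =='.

Compute (S \ del) ∪ add:
  pre ⊆ S: {ball_in(b5,rmD), free(left), robot_in(rmD)} ⊆ S  — applicable
  S \ del = {ball_in(b3,rmD), robot_in(rmD)}
  ∪ add   = {ball_in(b3,rmD), carry(b5,left), robot_in(rmD)}

== RESULT ==
["ball_in(b3,rmD)", "carry(b5,left)", "robot_in(rmD)"]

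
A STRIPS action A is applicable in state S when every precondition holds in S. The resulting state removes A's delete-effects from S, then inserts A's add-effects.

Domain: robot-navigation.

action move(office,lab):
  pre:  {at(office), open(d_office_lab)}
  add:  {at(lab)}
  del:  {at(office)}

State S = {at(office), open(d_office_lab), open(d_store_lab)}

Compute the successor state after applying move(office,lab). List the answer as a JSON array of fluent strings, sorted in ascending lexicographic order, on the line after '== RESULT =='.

Progress:
  pre ⊆ S: {at(office), open(d_office_lab)} ⊆ S  — applicable
  S \ del = {open(d_office_lab), open(d_store_lab)}
  ∪ add   = {at(lab), open(d_office_lab), open(d_store_lab)}

== RESULT ==
["at(lab)", "open(d_office_lab)", "open(d_store_lab)"]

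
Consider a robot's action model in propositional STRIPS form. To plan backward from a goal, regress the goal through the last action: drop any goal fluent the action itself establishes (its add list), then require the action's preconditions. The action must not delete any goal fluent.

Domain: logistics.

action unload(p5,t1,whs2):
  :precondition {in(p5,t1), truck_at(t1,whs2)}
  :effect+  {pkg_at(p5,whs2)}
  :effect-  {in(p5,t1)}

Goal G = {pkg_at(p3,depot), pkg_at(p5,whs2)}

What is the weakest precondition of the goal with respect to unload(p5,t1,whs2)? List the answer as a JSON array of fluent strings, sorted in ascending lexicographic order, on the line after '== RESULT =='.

Compute (G \ add) ∪ pre:
  G ∩ del = {}  (empty — regression defined)
  G \ add = {pkg_at(p3,depot), pkg_at(p5,whs2)} \ {pkg_at(p5,whs2)} = {pkg_at(p3,depot)}
  ∪ pre   = {pkg_at(p3,depot)} ∪ {in(p5,t1), truck_at(t1,whs2)}
          = {in(p5,t1), pkg_at(p3,depot), truck_at(t1,whs2)}

== RESULT ==
["in(p5,t1)", "pkg_at(p3,depot)", "truck_at(t1,whs2)"]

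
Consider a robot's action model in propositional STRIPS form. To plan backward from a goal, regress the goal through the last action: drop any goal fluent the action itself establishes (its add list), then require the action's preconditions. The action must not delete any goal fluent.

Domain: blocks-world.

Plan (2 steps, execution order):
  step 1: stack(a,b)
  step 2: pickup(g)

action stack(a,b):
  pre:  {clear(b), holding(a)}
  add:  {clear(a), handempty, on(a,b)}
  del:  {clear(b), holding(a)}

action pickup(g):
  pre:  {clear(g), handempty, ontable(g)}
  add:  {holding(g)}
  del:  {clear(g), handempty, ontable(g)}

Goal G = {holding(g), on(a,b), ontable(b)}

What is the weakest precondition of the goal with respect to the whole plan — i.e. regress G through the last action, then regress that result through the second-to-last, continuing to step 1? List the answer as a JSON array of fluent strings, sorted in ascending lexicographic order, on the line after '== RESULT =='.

Work backward from the goal:
  through step 2 (pickup(g)): drop {holding(g)}, keep {on(a,b), ontable(b)}, require {clear(g), handempty, ontable(g)}
    → {clear(g), handempty, on(a,b), ontable(b), ontable(g)}
  through step 1 (stack(a,b)): drop {handempty, on(a,b)}, keep {clear(g), ontable(b), ontable(g)}, require {clear(b), holding(a)}
    → {clear(b), clear(g), holding(a), ontable(b), ontable(g)}

== RESULT ==
["clear(b)", "clear(g)", "holding(a)", "ontable(b)", "ontable(g)"]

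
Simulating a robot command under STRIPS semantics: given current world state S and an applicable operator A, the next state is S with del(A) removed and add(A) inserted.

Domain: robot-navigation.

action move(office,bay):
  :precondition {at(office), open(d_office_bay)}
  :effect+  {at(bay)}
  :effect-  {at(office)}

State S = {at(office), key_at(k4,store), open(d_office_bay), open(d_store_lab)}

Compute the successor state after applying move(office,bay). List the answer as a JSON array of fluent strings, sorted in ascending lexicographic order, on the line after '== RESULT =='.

Progress:
  pre ⊆ S: {at(office), open(d_office_bay)} ⊆ S  — applicable
  S \ del = {key_at(k4,store), open(d_office_bay), open(d_store_lab)}
  ∪ add   = {at(bay), key_at(k4,store), open(d_office_bay), open(d_store_lab)}

== RESULT ==
["at(bay)", "key_at(k4,store)", "open(d_office_bay)", "open(d_store_lab)"]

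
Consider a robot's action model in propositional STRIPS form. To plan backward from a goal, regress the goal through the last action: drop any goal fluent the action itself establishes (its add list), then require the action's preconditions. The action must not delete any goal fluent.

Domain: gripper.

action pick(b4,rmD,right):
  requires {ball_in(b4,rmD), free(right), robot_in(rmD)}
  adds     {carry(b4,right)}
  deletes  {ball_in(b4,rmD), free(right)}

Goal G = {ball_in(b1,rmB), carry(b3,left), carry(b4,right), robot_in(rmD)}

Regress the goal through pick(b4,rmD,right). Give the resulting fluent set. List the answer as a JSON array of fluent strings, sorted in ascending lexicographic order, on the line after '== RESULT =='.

Compute (G \ add) ∪ pre:
  G ∩ del = {}  (empty — regression defined)
  G \ add = {ball_in(b1,rmB), carry(b3,left), carry(b4,right), robot_in(rmD)} \ {carry(b4,right)} = {ball_in(b1,rmB), carry(b3,left), robot_in(rmD)}
  ∪ pre   = {ball_in(b1,rmB), carry(b3,left), robot_in(rmD)} ∪ {ball_in(b4,rmD), free(right), robot_in(rmD)}
          = {ball_in(b1,rmB), ball_in(b4,rmD), carry(b3,left), free(right), robot_in(rmD)}

== RESULT ==
["ball_in(b1,rmB)", "ball_in(b4,rmD)", "carry(b3,left)", "free(right)", "robot_in(rmD)"]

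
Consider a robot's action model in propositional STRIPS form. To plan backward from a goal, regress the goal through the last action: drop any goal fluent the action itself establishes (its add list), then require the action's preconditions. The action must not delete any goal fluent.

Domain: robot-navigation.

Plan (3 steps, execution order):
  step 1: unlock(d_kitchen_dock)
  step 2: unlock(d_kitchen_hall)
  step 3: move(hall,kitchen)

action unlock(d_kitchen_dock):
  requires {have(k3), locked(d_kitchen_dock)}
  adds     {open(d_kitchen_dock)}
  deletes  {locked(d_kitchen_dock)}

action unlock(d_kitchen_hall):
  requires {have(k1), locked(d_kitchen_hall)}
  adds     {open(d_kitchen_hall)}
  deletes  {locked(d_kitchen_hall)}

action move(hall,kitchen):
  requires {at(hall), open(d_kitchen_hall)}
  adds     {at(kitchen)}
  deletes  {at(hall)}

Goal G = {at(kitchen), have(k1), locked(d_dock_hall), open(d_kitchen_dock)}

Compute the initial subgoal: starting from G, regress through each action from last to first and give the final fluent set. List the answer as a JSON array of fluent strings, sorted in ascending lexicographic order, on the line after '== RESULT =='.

Work backward from the goal:
  through step 3 (move(hall,kitchen)): drop {at(kitchen)}, keep {have(k1), locked(d_dock_hall), open(d_kitchen_dock)}, require {at(hall), open(d_kitchen_hall)}
    → {at(hall), have(k1), locked(d_dock_hall), open(d_kitchen_dock), open(d_kitchen_hall)}
  through step 2 (unlock(d_kitchen_hall)): drop {open(d_kitchen_hall)}, keep {at(hall), have(k1), locked(d_dock_hall), open(d_kitchen_dock)}, require {have(k1), locked(d_kitchen_hall)}
    → {at(hall), have(k1), locked(d_dock_hall), locked(d_kitchen_hall), open(d_kitchen_dock)}
  through step 1 (unlock(d_kitchen_dock)): drop {open(d_kitchen_dock)}, keep {at(hall), have(k1), locked(d_dock_hall), locked(d_kitchen_hall)}, require {have(k3), locked(d_kitchen_dock)}
    → {at(hall), have(k1), have(k3), locked(d_dock_hall), locked(d_kitchen_dock), locked(d_kitchen_hall)}

== RESULT ==
["at(hall)", "have(k1)", "have(k3)", "locked(d_dock_hall)", "locked(d_kitchen_dock)", "locked(d_kitchen_hall)"]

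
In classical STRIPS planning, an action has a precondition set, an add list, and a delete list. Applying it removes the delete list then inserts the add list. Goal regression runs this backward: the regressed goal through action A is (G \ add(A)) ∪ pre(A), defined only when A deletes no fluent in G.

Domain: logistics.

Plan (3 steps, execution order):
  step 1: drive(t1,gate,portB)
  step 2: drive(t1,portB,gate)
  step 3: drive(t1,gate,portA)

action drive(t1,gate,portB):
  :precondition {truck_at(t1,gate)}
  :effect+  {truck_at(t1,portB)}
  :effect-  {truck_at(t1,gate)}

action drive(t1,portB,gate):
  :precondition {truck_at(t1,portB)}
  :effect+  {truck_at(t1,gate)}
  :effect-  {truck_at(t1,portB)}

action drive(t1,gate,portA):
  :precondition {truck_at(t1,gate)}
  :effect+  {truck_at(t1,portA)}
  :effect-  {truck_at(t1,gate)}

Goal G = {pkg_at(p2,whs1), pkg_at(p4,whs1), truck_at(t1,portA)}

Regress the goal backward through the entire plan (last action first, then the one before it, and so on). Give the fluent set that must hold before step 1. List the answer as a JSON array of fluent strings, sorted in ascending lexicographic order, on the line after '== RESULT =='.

Work backward from the goal:
  through step 3 (drive(t1,gate,portA)): drop {truck_at(t1,portA)}, keep {pkg_at(p2,whs1), pkg_at(p4,whs1)}, require {truck_at(t1,gate)}
    → {pkg_at(p2,whs1), pkg_at(p4,whs1), truck_at(t1,gate)}
  through step 2 (drive(t1,portB,gate)): drop {truck_at(t1,gate)}, keep {pkg_at(p2,whs1), pkg_at(p4,whs1)}, require {truck_at(t1,portB)}
    → {pkg_at(p2,whs1), pkg_at(p4,whs1), truck_at(t1,portB)}
  through step 1 (drive(t1,gate,portB)): drop {truck_at(t1,portB)}, keep {pkg_at(p2,whs1), pkg_at(p4,whs1)}, require {truck_at(t1,gate)}
    → {pkg_at(p2,whs1), pkg_at(p4,whs1), truck_at(t1,gate)}

== RESULT ==
["pkg_at(p2,whs1)", "pkg_at(p4,whs1)", "truck_at(t1,gate)"]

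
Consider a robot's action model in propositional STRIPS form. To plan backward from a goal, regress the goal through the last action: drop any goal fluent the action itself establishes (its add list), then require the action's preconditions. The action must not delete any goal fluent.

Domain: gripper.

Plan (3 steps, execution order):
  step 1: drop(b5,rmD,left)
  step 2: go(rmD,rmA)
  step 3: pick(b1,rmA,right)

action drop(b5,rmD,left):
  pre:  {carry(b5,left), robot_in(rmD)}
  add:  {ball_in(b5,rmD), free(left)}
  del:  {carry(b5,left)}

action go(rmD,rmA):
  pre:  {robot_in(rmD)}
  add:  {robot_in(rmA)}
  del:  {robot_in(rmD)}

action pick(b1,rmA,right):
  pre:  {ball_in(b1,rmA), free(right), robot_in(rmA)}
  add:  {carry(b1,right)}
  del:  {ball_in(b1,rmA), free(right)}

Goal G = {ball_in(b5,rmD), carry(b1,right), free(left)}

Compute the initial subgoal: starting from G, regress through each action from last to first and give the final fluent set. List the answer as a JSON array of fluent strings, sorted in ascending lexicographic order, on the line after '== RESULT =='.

Work backward from the goal:
  through step 3 (pick(b1,rmA,right)): drop {carry(b1,right)}, keep {ball_in(b5,rmD), free(left)}, require {ball_in(b1,rmA), free(right), robot_in(rmA)}
    → {ball_in(b1,rmA), ball_in(b5,rmD), free(left), free(right), robot_in(rmA)}
  through step 2 (go(rmD,rmA)): drop {robot_in(rmA)}, keep {ball_in(b1,rmA), ball_in(b5,rmD), free(left), free(right)}, require {robot_in(rmD)}
    → {ball_in(b1,rmA), ball_in(b5,rmD), free(left), free(right), robot_in(rmD)}
  through step 1 (drop(b5,rmD,left)): drop {ball_in(b5,rmD), free(left)}, keep {ball_in(b1,rmA), free(right), robot_in(rmD)}, require {carry(b5,left), robot_in(rmD)}
    → {ball_in(b1,rmA), carry(b5,left), free(right), robot_in(rmD)}

== RESULT ==
["ball_in(b1,rmA)", "carry(b5,left)", "free(right)", "robot_in(rmD)"]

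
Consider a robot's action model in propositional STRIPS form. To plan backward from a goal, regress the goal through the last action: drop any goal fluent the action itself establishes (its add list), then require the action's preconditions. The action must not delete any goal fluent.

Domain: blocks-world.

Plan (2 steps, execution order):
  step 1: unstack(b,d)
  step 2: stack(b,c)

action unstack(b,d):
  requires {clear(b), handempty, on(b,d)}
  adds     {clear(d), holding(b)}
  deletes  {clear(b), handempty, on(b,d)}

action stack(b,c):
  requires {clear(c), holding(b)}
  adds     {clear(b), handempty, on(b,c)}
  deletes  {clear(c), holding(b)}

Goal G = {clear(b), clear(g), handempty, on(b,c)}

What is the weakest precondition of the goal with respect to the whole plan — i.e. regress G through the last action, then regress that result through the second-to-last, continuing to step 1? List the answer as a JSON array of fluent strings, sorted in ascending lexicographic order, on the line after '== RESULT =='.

Work backward from the goal:
  through step 2 (stack(b,c)): drop {clear(b), handempty, on(b,c)}, keep {clear(g)}, require {clear(c), holding(b)}
    → {clear(c), clear(g), holding(b)}
  through step 1 (unstack(b,d)): drop {holding(b)}, keep {clear(c), clear(g)}, require {clear(b), handempty, on(b,d)}
    → {clear(b), clear(c), clear(g), handempty, on(b,d)}

== RESULT ==
["clear(b)", "clear(c)", "clear(g)", "handempty", "on(b,d)"]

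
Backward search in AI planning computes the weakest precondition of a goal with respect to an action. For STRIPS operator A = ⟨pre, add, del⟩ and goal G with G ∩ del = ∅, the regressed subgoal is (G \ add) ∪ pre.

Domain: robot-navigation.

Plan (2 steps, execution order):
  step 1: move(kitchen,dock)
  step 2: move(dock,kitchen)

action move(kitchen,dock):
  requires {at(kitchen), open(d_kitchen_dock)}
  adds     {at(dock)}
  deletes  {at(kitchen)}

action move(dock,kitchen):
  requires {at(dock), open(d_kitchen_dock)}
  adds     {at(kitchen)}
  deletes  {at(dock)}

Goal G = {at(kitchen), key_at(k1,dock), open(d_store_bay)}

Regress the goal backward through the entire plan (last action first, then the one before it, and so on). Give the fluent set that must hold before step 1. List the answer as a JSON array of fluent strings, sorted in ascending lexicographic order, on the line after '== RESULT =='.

Work backward from the goal:
  through step 2 (move(dock,kitchen)): drop {at(kitchen)}, keep {key_at(k1,dock), open(d_store_bay)}, require {at(dock), open(d_kitchen_dock)}
    → {at(dock), key_at(k1,dock), open(d_kitchen_dock), open(d_store_bay)}
  through step 1 (move(kitchen,dock)): drop {at(dock)}, keep {key_at(k1,dock), open(d_kitchen_dock), open(d_store_bay)}, require {at(kitchen), open(d_kitchen_dock)}
    → {at(kitchen), key_at(k1,dock), open(d_kitchen_dock), open(d_store_bay)}

== RESULT ==
["at(kitchen)", "key_at(k1,dock)", "open(d_kitchen_dock)", "open(d_store_bay)"]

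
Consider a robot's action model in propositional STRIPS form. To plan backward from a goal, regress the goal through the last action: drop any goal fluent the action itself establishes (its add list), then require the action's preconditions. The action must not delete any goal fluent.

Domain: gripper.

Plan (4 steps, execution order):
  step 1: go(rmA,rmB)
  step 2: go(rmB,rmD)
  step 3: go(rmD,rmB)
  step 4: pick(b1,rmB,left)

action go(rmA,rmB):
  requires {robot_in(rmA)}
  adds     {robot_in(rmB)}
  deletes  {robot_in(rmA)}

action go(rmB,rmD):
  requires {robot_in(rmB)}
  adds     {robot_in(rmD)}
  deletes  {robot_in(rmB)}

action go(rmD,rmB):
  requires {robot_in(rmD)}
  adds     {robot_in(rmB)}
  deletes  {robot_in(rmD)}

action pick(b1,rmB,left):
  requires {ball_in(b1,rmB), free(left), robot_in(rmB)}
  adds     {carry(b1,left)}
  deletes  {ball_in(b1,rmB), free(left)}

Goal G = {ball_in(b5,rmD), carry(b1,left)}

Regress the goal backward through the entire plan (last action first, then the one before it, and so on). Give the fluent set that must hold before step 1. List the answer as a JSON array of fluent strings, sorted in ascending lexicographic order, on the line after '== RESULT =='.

Work backward from the goal:
  through step 4 (pick(b1,rmB,left)): drop {carry(b1,left)}, keep {ball_in(b5,rmD)}, require {ball_in(b1,rmB), free(left), robot_in(rmB)}
    → {ball_in(b1,rmB), ball_in(b5,rmD), free(left), robot_in(rmB)}
  through step 3 (go(rmD,rmB)): drop {robot_in(rmB)}, keep {ball_in(b1,rmB), ball_in(b5,rmD), free(left)}, require {robot_in(rmD)}
    → {ball_in(b1,rmB), ball_in(b5,rmD), free(left), robot_in(rmD)}
  through step 2 (go(rmB,rmD)): drop {robot_in(rmD)}, keep {ball_in(b1,rmB), ball_in(b5,rmD), free(left)}, require {robot_in(rmB)}
    → {ball_in(b1,rmB), ball_in(b5,rmD), free(left), robot_in(rmB)}
  through step 1 (go(rmA,rmB)): drop {robot_in(rmB)}, keep {ball_in(b1,rmB), ball_in(b5,rmD), free(left)}, require {robot_in(rmA)}
    → {ball_in(b1,rmB), ball_in(b5,rmD), free(left), robot_in(rmA)}

== RESULT ==
["ball_in(b1,rmB)", "ball_in(b5,rmD)", "free(left)", "robot_in(rmA)"]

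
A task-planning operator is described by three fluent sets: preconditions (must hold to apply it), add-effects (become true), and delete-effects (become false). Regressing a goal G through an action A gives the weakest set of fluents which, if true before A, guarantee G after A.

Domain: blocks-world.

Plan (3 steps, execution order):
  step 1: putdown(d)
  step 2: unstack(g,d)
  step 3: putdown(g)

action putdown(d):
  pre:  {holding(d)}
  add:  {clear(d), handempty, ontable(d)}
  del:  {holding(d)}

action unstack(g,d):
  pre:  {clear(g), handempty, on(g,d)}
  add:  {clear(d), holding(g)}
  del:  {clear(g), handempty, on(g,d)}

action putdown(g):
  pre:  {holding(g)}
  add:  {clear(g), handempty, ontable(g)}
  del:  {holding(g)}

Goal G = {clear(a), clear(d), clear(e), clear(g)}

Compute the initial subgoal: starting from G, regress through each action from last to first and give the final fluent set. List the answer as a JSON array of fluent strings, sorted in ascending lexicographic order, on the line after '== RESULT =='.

Work backward from the goal:
  through step 3 (putdown(g)): drop {clear(g)}, keep {clear(a), clear(d), clear(e)}, require {holding(g)}
    → {clear(a), clear(d), clear(e), holding(g)}
  through step 2 (unstack(g,d)): drop {clear(d), holding(g)}, keep {clear(a), clear(e)}, require {clear(g), handempty, on(g,d)}
    → {clear(a), clear(e), clear(g), handempty, on(g,d)}
  through step 1 (putdown(d)): drop {handempty}, keep {clear(a), clear(e), clear(g), on(g,d)}, require {holding(d)}
    → {clear(a), clear(e), clear(g), holding(d), on(g,d)}

== RESULT ==
["clear(a)", "clear(e)", "clear(g)", "holding(d)", "on(g,d)"]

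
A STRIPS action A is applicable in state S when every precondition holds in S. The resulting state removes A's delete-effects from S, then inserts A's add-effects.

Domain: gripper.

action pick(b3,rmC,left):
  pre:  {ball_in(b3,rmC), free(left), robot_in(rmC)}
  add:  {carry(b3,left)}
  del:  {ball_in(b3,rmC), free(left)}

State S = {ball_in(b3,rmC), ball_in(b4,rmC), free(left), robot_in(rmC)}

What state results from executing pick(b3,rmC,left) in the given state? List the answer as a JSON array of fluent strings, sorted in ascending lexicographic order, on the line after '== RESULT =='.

Compute (S \ del) ∪ add:
  pre ⊆ S: {ball_in(b3,rmC), free(left), robot_in(rmC)} ⊆ S  — applicable
  S \ del = {ball_in(b4,rmC), robot_in(rmC)}
  ∪ add   = {ball_in(b4,rmC), carry(b3,left), robot_in(rmC)}

== RESULT ==
["ball_in(b4,rmC)", "carry(b3,left)", "robot_in(rmC)"]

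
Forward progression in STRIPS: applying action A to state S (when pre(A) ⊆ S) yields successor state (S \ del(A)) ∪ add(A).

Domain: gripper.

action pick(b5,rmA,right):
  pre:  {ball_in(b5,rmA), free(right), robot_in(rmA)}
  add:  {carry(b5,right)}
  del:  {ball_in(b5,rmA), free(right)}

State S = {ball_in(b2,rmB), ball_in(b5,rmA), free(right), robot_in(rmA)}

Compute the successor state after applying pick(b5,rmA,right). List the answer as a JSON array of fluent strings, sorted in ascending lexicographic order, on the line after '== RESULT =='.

Progress:
  pre ⊆ S: {ball_in(b5,rmA), free(right), robot_in(rmA)} ⊆ S  — applicable
  S \ del = {ball_in(b2,rmB), robot_in(rmA)}
  ∪ add   = {ball_in(b2,rmB), carry(b5,right), robot_in(rmA)}

== RESULT ==
["ball_in(b2,rmB)", "carry(b5,right)", "robot_in(rmA)"]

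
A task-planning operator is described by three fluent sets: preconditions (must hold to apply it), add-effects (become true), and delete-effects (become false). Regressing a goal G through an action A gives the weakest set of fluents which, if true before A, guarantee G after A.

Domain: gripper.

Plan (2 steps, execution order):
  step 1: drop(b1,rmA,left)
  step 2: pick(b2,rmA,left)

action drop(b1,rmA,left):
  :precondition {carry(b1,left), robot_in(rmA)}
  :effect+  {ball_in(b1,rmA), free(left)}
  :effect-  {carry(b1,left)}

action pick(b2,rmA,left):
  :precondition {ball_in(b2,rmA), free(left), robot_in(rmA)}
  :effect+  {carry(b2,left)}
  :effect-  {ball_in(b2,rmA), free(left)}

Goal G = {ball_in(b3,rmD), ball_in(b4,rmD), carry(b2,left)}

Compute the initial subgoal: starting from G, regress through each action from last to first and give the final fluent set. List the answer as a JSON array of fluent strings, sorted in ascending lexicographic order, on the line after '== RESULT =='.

Regress step by step:
  through step 2 (pick(b2,rmA,left)): drop {carry(b2,left)}, keep {ball_in(b3,rmD), ball_in(b4,rmD)}, require {ball_in(b2,rmA), free(left), robot_in(rmA)}
    → {ball_in(b2,rmA), ball_in(b3,rmD), ball_in(b4,rmD), free(left), robot_in(rmA)}
  through step 1 (drop(b1,rmA,left)): drop {free(left)}, keep {ball_in(b2,rmA), ball_in(b3,rmD), ball_in(b4,rmD), robot_in(rmA)}, require {carry(b1,left), robot_in(rmA)}
    → {ball_in(b2,rmA), ball_in(b3,rmD), ball_in(b4,rmD), carry(b1,left), robot_in(rmA)}

== RESULT ==
["ball_in(b2,rmA)", "ball_in(b3,rmD)", "ball_in(b4,rmD)", "carry(b1,left)", "robot_in(rmA)"]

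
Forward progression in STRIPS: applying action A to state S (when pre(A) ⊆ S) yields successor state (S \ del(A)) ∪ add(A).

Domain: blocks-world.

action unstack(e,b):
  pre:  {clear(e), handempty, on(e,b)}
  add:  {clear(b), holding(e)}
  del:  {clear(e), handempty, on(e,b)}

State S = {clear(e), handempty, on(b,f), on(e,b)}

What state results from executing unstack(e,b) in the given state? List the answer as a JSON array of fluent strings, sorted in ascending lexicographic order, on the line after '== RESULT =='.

Progress:
  pre ⊆ S: {clear(e), handempty, on(e,b)} ⊆ S  — applicable
  S \ del = {on(b,f)}
  ∪ add   = {clear(b), holding(e), on(b,f)}

== RESULT ==
["clear(b)", "holding(e)", "on(b,f)"]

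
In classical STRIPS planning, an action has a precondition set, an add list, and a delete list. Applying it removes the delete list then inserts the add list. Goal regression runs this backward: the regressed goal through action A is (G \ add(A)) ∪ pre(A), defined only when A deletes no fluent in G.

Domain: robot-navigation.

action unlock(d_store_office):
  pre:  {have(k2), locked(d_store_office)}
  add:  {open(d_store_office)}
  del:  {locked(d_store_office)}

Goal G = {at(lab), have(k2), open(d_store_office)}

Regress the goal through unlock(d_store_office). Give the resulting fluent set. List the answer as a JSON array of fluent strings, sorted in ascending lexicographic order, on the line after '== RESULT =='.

Regress:
  G ∩ del = {}  (empty — regression defined)
  G \ add = {at(lab), have(k2), open(d_store_office)} \ {open(d_store_office)} = {at(lab), have(k2)}
  ∪ pre   = {at(lab), have(k2)} ∪ {have(k2), locked(d_store_office)}
          = {at(lab), have(k2), locked(d_store_office)}

== RESULT ==
["at(lab)", "have(k2)", "locked(d_store_office)"]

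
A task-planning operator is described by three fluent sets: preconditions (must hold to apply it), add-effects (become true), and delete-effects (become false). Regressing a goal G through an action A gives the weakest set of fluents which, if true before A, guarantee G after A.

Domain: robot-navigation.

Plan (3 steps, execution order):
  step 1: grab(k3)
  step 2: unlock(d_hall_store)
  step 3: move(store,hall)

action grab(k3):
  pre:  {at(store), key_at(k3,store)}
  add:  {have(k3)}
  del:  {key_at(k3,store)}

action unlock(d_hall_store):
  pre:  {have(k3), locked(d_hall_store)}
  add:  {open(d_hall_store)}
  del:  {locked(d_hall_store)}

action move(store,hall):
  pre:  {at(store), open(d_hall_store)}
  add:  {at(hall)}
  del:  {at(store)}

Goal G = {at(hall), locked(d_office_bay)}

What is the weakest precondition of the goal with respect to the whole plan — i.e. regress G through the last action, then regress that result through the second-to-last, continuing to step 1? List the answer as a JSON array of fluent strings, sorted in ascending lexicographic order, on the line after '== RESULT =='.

Work backward from the goal:
  through step 3 (move(store,hall)): drop {at(hall)}, keep {locked(d_office_bay)}, require {at(store), open(d_hall_store)}
    → {at(store), locked(d_office_bay), open(d_hall_store)}
  through step 2 (unlock(d_hall_store)): drop {open(d_hall_store)}, keep {at(store), locked(d_office_bay)}, require {have(k3), locked(d_hall_store)}
    → {at(store), have(k3), locked(d_hall_store), locked(d_office_bay)}
  through step 1 (grab(k3)): drop {have(k3)}, keep {at(store), locked(d_hall_store), locked(d_office_bay)}, require {at(store), key_at(k3,store)}
    → {at(store), key_at(k3,store), locked(d_hall_store), locked(d_office_bay)}

== RESULT ==
["at(store)", "key_at(k3,store)", "locked(d_hall_store)", "locked(d_office_bay)"]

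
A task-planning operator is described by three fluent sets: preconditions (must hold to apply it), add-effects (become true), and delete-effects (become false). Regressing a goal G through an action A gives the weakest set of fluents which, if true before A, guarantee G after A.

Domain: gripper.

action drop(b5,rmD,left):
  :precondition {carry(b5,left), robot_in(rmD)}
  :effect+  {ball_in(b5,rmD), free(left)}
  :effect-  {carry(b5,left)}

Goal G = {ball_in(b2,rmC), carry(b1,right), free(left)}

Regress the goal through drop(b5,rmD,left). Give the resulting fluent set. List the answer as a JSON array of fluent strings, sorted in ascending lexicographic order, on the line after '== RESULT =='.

Regress:
  G ∩ del = {}  (empty — regression defined)
  G \ add = {ball_in(b2,rmC), carry(b1,right), free(left)} \ {ball_in(b5,rmD), free(left)} = {ball_in(b2,rmC), carry(b1,right)}
  ∪ pre   = {ball_in(b2,rmC), carry(b1,right)} ∪ {carry(b5,left), robot_in(rmD)}
          = {ball_in(b2,rmC), carry(b1,right), carry(b5,left), robot_in(rmD)}

== RESULT ==
["ball_in(b2,rmC)", "carry(b1,right)", "carry(b5,left)", "robot_in(rmD)"]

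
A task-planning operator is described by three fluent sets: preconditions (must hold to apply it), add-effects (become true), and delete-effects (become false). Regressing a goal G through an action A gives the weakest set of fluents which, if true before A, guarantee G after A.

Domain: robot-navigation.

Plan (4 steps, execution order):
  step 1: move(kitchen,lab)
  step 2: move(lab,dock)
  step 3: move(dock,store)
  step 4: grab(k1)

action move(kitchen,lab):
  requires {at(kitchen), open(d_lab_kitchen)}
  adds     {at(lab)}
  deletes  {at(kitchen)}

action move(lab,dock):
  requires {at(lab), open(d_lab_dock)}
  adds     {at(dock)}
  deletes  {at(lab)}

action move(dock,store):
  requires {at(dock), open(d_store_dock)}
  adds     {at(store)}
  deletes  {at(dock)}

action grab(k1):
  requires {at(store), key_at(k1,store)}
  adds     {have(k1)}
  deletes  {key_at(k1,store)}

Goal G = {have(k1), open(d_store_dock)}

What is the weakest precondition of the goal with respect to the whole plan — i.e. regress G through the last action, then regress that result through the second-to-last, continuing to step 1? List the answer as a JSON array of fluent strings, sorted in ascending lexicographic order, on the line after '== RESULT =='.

Work backward from the goal:
  through step 4 (grab(k1)): drop {have(k1)}, keep {open(d_store_dock)}, require {at(store), key_at(k1,store)}
    → {at(store), key_at(k1,store), open(d_store_dock)}
  through step 3 (move(dock,store)): drop {at(store)}, keep {key_at(k1,store), open(d_store_dock)}, require {at(dock), open(d_store_dock)}
    → {at(dock), key_at(k1,store), open(d_store_dock)}
  through step 2 (move(lab,dock)): drop {at(dock)}, keep {key_at(k1,store), open(d_store_dock)}, require {at(lab), open(d_lab_dock)}
    → {at(lab), key_at(k1,store), open(d_lab_dock), open(d_store_dock)}
  through step 1 (move(kitchen,lab)): drop {at(lab)}, keep {key_at(k1,store), open(d_lab_dock), open(d_store_dock)}, require {at(kitchen), open(d_lab_kitchen)}
    → {at(kitchen), key_at(k1,store), open(d_lab_dock), open(d_lab_kitchen), open(d_store_dock)}

== RESULT ==
["at(kitchen)", "key_at(k1,store)", "open(d_lab_dock)", "open(d_lab_kitchen)", "open(d_store_dock)"]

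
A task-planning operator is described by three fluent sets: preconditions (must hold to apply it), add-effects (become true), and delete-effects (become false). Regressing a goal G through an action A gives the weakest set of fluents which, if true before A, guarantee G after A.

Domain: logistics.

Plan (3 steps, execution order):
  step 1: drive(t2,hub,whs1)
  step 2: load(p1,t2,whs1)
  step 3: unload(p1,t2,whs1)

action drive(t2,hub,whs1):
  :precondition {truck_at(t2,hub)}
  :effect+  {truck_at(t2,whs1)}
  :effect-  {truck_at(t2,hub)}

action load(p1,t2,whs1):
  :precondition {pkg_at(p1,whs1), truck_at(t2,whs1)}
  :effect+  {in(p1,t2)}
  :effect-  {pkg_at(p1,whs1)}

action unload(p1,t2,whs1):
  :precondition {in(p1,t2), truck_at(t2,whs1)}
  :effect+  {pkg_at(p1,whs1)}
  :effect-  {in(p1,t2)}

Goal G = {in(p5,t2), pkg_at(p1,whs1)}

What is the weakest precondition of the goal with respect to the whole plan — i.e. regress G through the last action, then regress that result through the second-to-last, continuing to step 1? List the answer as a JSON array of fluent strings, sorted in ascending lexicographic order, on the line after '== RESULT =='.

Work backward from the goal:
  through step 3 (unload(p1,t2,whs1)): drop {pkg_at(p1,whs1)}, keep {in(p5,t2)}, require {in(p1,t2), truck_at(t2,whs1)}
    → {in(p1,t2), in(p5,t2), truck_at(t2,whs1)}
  through step 2 (load(p1,t2,whs1)): drop {in(p1,t2)}, keep {in(p5,t2), truck_at(t2,whs1)}, require {pkg_at(p1,whs1), truck_at(t2,whs1)}
    → {in(p5,t2), pkg_at(p1,whs1), truck_at(t2,whs1)}
  through step 1 (drive(t2,hub,whs1)): drop {truck_at(t2,whs1)}, keep {in(p5,t2), pkg_at(p1,whs1)}, require {truck_at(t2,hub)}
    → {in(p5,t2), pkg_at(p1,whs1), truck_at(t2,hub)}

== RESULT ==
["in(p5,t2)", "pkg_at(p1,whs1)", "truck_at(t2,hub)"]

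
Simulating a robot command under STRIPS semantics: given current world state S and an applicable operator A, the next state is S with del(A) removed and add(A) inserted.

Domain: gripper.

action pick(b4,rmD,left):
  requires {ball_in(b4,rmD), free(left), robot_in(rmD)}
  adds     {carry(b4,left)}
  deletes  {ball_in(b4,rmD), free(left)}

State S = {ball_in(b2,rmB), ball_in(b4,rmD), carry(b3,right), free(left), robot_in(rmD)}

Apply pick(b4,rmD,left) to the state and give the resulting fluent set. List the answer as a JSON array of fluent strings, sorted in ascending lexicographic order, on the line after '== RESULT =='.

Progress:
  pre ⊆ S: {ball_in(b4,rmD), free(left), robot_in(rmD)} ⊆ S  — applicable
  S \ del = {ball_in(b2,rmB), carry(b3,right), robot_in(rmD)}
  ∪ add   = {ball_in(b2,rmB), carry(b3,right), carry(b4,left), robot_in(rmD)}

== RESULT ==
["ball_in(b2,rmB)", "carry(b3,right)", "carry(b4,left)", "robot_in(rmD)"]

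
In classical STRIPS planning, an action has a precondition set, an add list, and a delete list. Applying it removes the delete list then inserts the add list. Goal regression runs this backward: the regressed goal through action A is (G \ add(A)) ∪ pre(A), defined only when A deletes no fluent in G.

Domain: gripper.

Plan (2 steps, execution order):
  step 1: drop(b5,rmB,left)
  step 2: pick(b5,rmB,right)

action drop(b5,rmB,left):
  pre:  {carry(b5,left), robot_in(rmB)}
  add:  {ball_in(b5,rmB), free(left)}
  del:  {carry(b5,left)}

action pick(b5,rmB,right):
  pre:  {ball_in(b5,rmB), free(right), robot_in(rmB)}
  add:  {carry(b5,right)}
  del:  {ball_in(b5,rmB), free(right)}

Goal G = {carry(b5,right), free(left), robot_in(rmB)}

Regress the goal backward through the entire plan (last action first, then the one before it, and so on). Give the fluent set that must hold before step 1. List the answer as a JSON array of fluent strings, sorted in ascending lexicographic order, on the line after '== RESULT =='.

Work backward from the goal:
  through step 2 (pick(b5,rmB,right)): drop {carry(b5,right)}, keep {free(left), robot_in(rmB)}, require {ball_in(b5,rmB), free(right), robot_in(rmB)}
    → {ball_in(b5,rmB), free(left), free(right), robot_in(rmB)}
  through step 1 (drop(b5,rmB,left)): drop {ball_in(b5,rmB), free(left)}, keep {free(right), robot_in(rmB)}, require {carry(b5,left), robot_in(rmB)}
    → {carry(b5,left), free(right), robot_in(rmB)}

== RESULT ==
["carry(b5,left)", "free(right)", "robot_in(rmB)"]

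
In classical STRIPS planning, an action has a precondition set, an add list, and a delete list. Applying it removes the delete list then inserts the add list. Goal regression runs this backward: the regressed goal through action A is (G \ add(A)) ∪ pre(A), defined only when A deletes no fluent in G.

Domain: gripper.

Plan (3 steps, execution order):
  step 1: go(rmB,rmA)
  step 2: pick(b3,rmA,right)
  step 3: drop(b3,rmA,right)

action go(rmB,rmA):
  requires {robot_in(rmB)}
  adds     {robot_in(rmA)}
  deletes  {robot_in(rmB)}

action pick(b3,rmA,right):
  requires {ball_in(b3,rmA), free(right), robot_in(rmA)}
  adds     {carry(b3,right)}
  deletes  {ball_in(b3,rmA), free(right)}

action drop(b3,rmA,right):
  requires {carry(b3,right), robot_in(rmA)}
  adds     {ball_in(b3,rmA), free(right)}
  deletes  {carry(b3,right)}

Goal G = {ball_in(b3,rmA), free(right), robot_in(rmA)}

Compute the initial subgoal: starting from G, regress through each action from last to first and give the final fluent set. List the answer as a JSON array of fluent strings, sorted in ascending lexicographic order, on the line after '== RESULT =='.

Regress step by step:
  through step 3 (drop(b3,rmA,right)): drop {ball_in(b3,rmA), free(right)}, keep {robot_in(rmA)}, require {carry(b3,right), robot_in(rmA)}
    → {carry(b3,right), robot_in(rmA)}
  through step 2 (pick(b3,rmA,right)): drop {carry(b3,right)}, keep {robot_in(rmA)}, require {ball_in(b3,rmA), free(right), robot_in(rmA)}
    → {ball_in(b3,rmA), free(right), robot_in(rmA)}
  through step 1 (go(rmB,rmA)): drop {robot_in(rmA)}, keep {ball_in(b3,rmA), free(right)}, require {robot_in(rmB)}
    → {ball_in(b3,rmA), free(right), robot_in(rmB)}

== RESULT ==
["ball_in(b3,rmA)", "free(right)", "robot_in(rmB)"]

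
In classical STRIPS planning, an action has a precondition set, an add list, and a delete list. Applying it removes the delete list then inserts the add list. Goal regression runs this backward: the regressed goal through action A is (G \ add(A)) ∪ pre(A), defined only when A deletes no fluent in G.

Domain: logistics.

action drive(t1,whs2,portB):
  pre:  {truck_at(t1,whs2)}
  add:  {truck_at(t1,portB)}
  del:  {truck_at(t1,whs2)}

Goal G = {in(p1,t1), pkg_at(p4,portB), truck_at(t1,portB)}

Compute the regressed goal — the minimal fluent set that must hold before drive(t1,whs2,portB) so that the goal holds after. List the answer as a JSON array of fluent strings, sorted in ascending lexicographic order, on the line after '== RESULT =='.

Regress:
  G ∩ del = {}  (empty — regression defined)
  G \ add = {in(p1,t1), pkg_at(p4,portB), truck_at(t1,portB)} \ {truck_at(t1,portB)} = {in(p1,t1), pkg_at(p4,portB)}
  ∪ pre   = {in(p1,t1), pkg_at(p4,portB)} ∪ {truck_at(t1,whs2)}
          = {in(p1,t1), pkg_at(p4,portB), truck_at(t1,whs2)}

== RESULT ==
["in(p1,t1)", "pkg_at(p4,portB)", "truck_at(t1,whs2)"]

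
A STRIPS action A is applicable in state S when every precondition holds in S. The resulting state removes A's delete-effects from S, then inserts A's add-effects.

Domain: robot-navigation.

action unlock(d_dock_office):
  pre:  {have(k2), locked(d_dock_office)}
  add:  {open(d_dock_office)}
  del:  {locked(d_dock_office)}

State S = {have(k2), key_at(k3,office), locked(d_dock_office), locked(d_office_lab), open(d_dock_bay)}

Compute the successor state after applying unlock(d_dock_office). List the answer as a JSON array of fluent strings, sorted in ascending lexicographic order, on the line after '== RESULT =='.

Compute (S \ del) ∪ add:
  pre ⊆ S: {have(k2), locked(d_dock_office)} ⊆ S  — applicable
  S \ del = {have(k2), key_at(k3,office), locked(d_office_lab), open(d_dock_bay)}
  ∪ add   = {have(k2), key_at(k3,office), locked(d_office_lab), open(d_dock_bay), open(d_dock_office)}

== RESULT ==
["have(k2)", "key_at(k3,office)", "locked(d_office_lab)", "open(d_dock_bay)", "open(d_dock_office)"]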